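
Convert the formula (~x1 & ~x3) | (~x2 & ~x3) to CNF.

(~x1 & ~x3) | (~x2 & ~x3)
≡ (~x1 | ~x2) & (~x1 | ~x3) & (~x3 | ~x2) & (~x3 | ~x3)
≡ (~x1 | ~x2) & ~x3

(~x1 | ~x2) & ~x3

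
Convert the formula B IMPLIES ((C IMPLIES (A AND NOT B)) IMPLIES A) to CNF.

B IMPLIES ((C IMPLIES (A AND NOT B)) IMPLIES A)
⇔ NOT B OR ((C IMPLIES (A AND NOT B)) IMPLIES A)   — eliminate IMPLIES
⇔ NOT B OR NOT (C IMPLIES (A AND NOT B)) OR A   — eliminate IMPLIES
⇔ NOT B OR NOT (NOT C OR (A AND NOT B)) OR A   — eliminate IMPLIES
⇔ NOT B OR (NOT NOT C AND NOT (A AND NOT B)) OR A   — De Morgan
⇔ NOT B OR (C AND NOT (A AND NOT B)) OR A   — double negation
⇔ NOT B OR (C AND (NOT A OR NOT NOT B)) OR A   — De Morgan
⇔ NOT B OR (C AND (NOT A OR B)) OR A   — double negation
⇔ (NOT B OR C OR A) AND (NOT B OR NOT A OR B OR A)   — distribute OR over AND
⇔ NOT B OR C OR A   — simplify

NOT B OR C OR A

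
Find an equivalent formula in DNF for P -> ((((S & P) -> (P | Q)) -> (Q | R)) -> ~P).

P -> ((((S & P) -> (P | Q)) -> (Q | R)) -> ~P)
⇔ ~P | ((((S & P) -> (P | Q)) -> (Q | R)) -> ~P)   — eliminate ->
⇔ ~P | ~(((S & P) -> (P | Q)) -> (Q | R)) | ~P   — eliminate ->
⇔ ~P | ~(~((S & P) -> (P | Q)) | Q | R) | ~P   — eliminate ->
⇔ ~P | ~(~(~(S & P) | P | Q) | Q | R) | ~P   — eliminate ->
⇔ ~P | (~~(~(S & P) | P | Q) & ~Q & ~R) | ~P   — De Morgan
⇔ ~P | ((~(S & P) | P | Q) & ~Q & ~R) | ~P   — double negation
⇔ ~P | ((~S | ~P | P | Q) & ~Q & ~R) | ~P   — De Morgan
⇔ ~P | (~S & ~Q & ~R) | (~P & ~Q & ~R) | (P & ~Q & ~R) | (Q & ~Q & ~R) | ~P   — distribute & over |
⇔ ~P | (~S & ~Q & ~R) | (P & ~Q & ~R)   — simplify

~P | (~S & ~Q & ~R) | (P & ~Q & ~R)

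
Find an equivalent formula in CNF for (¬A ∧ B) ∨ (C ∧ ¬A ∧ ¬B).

¬A ∧ (B ∨ C)

(¬A ∧ B) ∨ (C ∧ ¬A ∧ ¬B)
≡ (¬A ∨ C) ∧ (¬A ∨ ¬A) ∧ (¬A ∨ ¬B) ∧ (B ∨ C) ∧ (B ∨ ¬A) ∧ (B ∨ ¬B)   [distribute ∨ over ∧]
≡ ¬A ∧ (B ∨ C)   [simplify]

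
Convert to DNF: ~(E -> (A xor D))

(E & ~A & ~D) | (E & D & A)

~(E -> (A xor D))
≡ ~(~E | (A xor D))
≡ ~(~E | (A & ~D) | (~A & D))
≡ ~~E & ~(A & ~D) & ~(~A & D)
≡ E & ~(A & ~D) & ~(~A & D)
≡ E & (~A | ~~D) & ~(~A & D)
≡ E & (~A | D) & ~(~A & D)
≡ E & (~A | D) & (~~A | ~D)
≡ E & (~A | D) & (A | ~D)
≡ (E & ~A & A) | (E & ~A & ~D) | (E & D & A) | (E & D & ~D)
≡ (E & ~A & ~D) | (E & D & A)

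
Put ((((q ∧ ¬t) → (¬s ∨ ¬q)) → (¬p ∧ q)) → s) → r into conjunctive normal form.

(q ∨ r) ∧ (¬t ∨ ¬p ∨ r) ∧ (s ∨ ¬p ∨ r) ∧ (¬s ∨ r)

((((q ∧ ¬t) → (¬s ∨ ¬q)) → (¬p ∧ q)) → s) → r
≡ ¬((((q ∧ ¬t) → (¬s ∨ ¬q)) → (¬p ∧ q)) → s) ∨ r   — eliminate →
≡ ¬(¬(((q ∧ ¬t) → (¬s ∨ ¬q)) → (¬p ∧ q)) ∨ s) ∨ r   — eliminate →
≡ ¬(¬(¬((q ∧ ¬t) → (¬s ∨ ¬q)) ∨ (¬p ∧ q)) ∨ s) ∨ r   — eliminate →
≡ ¬(¬(¬(¬(q ∧ ¬t) ∨ ¬s ∨ ¬q) ∨ (¬p ∧ q)) ∨ s) ∨ r   — eliminate →
≡ (¬¬(¬(¬(q ∧ ¬t) ∨ ¬s ∨ ¬q) ∨ (¬p ∧ q)) ∧ ¬s) ∨ r   — De Morgan
≡ ((¬(¬(q ∧ ¬t) ∨ ¬s ∨ ¬q) ∨ (¬p ∧ q)) ∧ ¬s) ∨ r   — double negation
≡ (((¬¬(q ∧ ¬t) ∧ ¬¬s ∧ ¬¬q) ∨ (¬p ∧ q)) ∧ ¬s) ∨ r   — De Morgan
≡ (((q ∧ ¬t ∧ ¬¬s ∧ ¬¬q) ∨ (¬p ∧ q)) ∧ ¬s) ∨ r   — double negation
≡ (((q ∧ ¬t ∧ s ∧ ¬¬q) ∨ (¬p ∧ q)) ∧ ¬s) ∨ r   — double negation
≡ (((q ∧ ¬t ∧ s ∧ q) ∨ (¬p ∧ q)) ∧ ¬s) ∨ r   — double negation
≡ (q ∨ ¬p ∨ r) ∧ (q ∨ q ∨ r) ∧ (¬t ∨ ¬p ∨ r) ∧ (¬t ∨ q ∨ r) ∧ (s ∨ ¬p ∨ r) ∧ (s ∨ q ∨ r) ∧ (q ∨ ¬p ∨ r) ∧ (q ∨ q ∨ r) ∧ (¬s ∨ r)   — distribute ∨ over ∧
≡ (q ∨ r) ∧ (¬t ∨ ¬p ∨ r) ∧ (s ∨ ¬p ∨ r) ∧ (¬s ∨ r)   — simplify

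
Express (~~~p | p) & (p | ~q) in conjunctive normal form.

(~~~p | p) & (p | ~q)
≡ (~p | p) & (p | ~q)   [double negation]
≡ p | ~q   [simplify]

p | ~q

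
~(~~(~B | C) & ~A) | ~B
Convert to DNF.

(B & ~C) | A | ~B

~(~~(~B | C) & ~A) | ~B
⇔ ~~~(~B | C) | ~~A | ~B   — De Morgan
⇔ ~(~B | C) | ~~A | ~B   — double negation
⇔ (~~B & ~C) | ~~A | ~B   — De Morgan
⇔ (B & ~C) | ~~A | ~B   — double negation
⇔ (B & ~C) | A | ~B   — double negation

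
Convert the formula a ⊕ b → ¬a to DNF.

b ∧ a ∨ ¬a

a ⊕ b → ¬a
≡ ¬(a ⊕ b) ∨ ¬a   (eliminate →)
≡ ¬(a ∧ ¬b ∨ ¬a ∧ b) ∨ ¬a   (expand ⊕)
≡ ¬(a ∧ ¬b) ∧ ¬(¬a ∧ b) ∨ ¬a   (De Morgan)
≡ (¬a ∨ ¬¬b) ∧ ¬(¬a ∧ b) ∨ ¬a   (De Morgan)
≡ (¬a ∨ b) ∧ ¬(¬a ∧ b) ∨ ¬a   (double negation)
≡ (¬a ∨ b) ∧ (¬¬a ∨ ¬b) ∨ ¬a   (De Morgan)
≡ (¬a ∨ b) ∧ (a ∨ ¬b) ∨ ¬a   (double negation)
≡ ¬a ∧ a ∨ ¬a ∧ ¬b ∨ b ∧ a ∨ b ∧ ¬b ∨ ¬a   (distribute ∧ over ∨)
≡ b ∧ a ∨ ¬a   (simplify)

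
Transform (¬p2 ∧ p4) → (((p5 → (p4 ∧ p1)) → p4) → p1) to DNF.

p2 ∨ ¬p4 ∨ p1

(¬p2 ∧ p4) → (((p5 → (p4 ∧ p1)) → p4) → p1)
≡ ¬(¬p2 ∧ p4) ∨ (((p5 → (p4 ∧ p1)) → p4) → p1)   [eliminate →]
≡ ¬(¬p2 ∧ p4) ∨ ¬((p5 → (p4 ∧ p1)) → p4) ∨ p1   [eliminate →]
≡ ¬(¬p2 ∧ p4) ∨ ¬(¬(p5 → (p4 ∧ p1)) ∨ p4) ∨ p1   [eliminate →]
≡ ¬(¬p2 ∧ p4) ∨ ¬(¬(¬p5 ∨ (p4 ∧ p1)) ∨ p4) ∨ p1   [eliminate →]
≡ ¬¬p2 ∨ ¬p4 ∨ ¬(¬(¬p5 ∨ (p4 ∧ p1)) ∨ p4) ∨ p1   [De Morgan]
≡ p2 ∨ ¬p4 ∨ ¬(¬(¬p5 ∨ (p4 ∧ p1)) ∨ p4) ∨ p1   [double negation]
≡ p2 ∨ ¬p4 ∨ (¬¬(¬p5 ∨ (p4 ∧ p1)) ∧ ¬p4) ∨ p1   [De Morgan]
≡ p2 ∨ ¬p4 ∨ ((¬p5 ∨ (p4 ∧ p1)) ∧ ¬p4) ∨ p1   [double negation]
≡ p2 ∨ ¬p4 ∨ (¬p5 ∧ ¬p4) ∨ (p4 ∧ p1 ∧ ¬p4) ∨ p1   [distribute ∧ over ∨]
≡ p2 ∨ ¬p4 ∨ p1   [simplify]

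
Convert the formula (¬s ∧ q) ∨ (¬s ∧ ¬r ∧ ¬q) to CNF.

(¬s ∧ q) ∨ (¬s ∧ ¬r ∧ ¬q)
≡ (¬s ∨ ¬s) ∧ (¬s ∨ ¬r) ∧ (¬s ∨ ¬q) ∧ (q ∨ ¬s) ∧ (q ∨ ¬r) ∧ (q ∨ ¬q)   (distribute ∨ over ∧)
≡ ¬s ∧ (q ∨ ¬r)   (simplify)

¬s ∧ (q ∨ ¬r)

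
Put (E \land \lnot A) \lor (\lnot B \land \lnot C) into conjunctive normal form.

(E \lor \lnot B) \land (E \lor \lnot C) \land (\lnot A \lor \lnot B) \land (\lnot A \lor \lnot C)

(E \land \lnot A) \lor (\lnot B \land \lnot C)
≡ (E \lor \lnot B) \land (E \lor \lnot C) \land (\lnot A \lor \lnot B) \land (\lnot A \lor \lnot C)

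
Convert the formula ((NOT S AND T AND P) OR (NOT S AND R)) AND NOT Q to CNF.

((NOT S AND T AND P) OR (NOT S AND R)) AND NOT Q
≡ (NOT S OR NOT S) AND (NOT S OR R) AND (T OR NOT S) AND (T OR R) AND (P OR NOT S) AND (P OR R) AND NOT Q   (distribute OR over AND)
≡ NOT S AND (T OR R) AND (P OR R) AND NOT Q   (simplify)

NOT S AND (T OR R) AND (P OR R) AND NOT Q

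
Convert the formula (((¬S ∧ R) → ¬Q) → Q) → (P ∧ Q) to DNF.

(((¬S ∧ R) → ¬Q) → Q) → (P ∧ Q)
⇔ ¬(((¬S ∧ R) → ¬Q) → Q) ∨ (P ∧ Q)   [eliminate →]
⇔ ¬(¬((¬S ∧ R) → ¬Q) ∨ Q) ∨ (P ∧ Q)   [eliminate →]
⇔ ¬(¬(¬(¬S ∧ R) ∨ ¬Q) ∨ Q) ∨ (P ∧ Q)   [eliminate →]
⇔ (¬¬(¬(¬S ∧ R) ∨ ¬Q) ∧ ¬Q) ∨ (P ∧ Q)   [De Morgan]
⇔ ((¬(¬S ∧ R) ∨ ¬Q) ∧ ¬Q) ∨ (P ∧ Q)   [double negation]
⇔ ((¬¬S ∨ ¬R ∨ ¬Q) ∧ ¬Q) ∨ (P ∧ Q)   [De Morgan]
⇔ ((S ∨ ¬R ∨ ¬Q) ∧ ¬Q) ∨ (P ∧ Q)   [double negation]
⇔ (S ∧ ¬Q) ∨ (¬R ∧ ¬Q) ∨ (¬Q ∧ ¬Q) ∨ (P ∧ Q)   [distribute ∧ over ∨]
⇔ ¬Q ∨ (P ∧ Q)   [simplify]

¬Q ∨ (P ∧ Q)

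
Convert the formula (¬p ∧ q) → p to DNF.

(¬p ∧ q) → p
≡ ¬(¬p ∧ q) ∨ p   [eliminate →]
≡ ¬¬p ∨ ¬q ∨ p   [De Morgan]
≡ p ∨ ¬q ∨ p   [double negation]
≡ p ∨ ¬q   [simplify]

p ∨ ¬q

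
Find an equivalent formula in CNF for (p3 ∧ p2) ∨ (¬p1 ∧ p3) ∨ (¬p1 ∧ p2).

(p3 ∧ p2) ∨ (¬p1 ∧ p3) ∨ (¬p1 ∧ p2)
= (p3 ∨ ¬p1 ∨ ¬p1) ∧ (p3 ∨ ¬p1 ∨ p2) ∧ (p3 ∨ p3 ∨ ¬p1) ∧ (p3 ∨ p3 ∨ p2) ∧ (p2 ∨ ¬p1 ∨ ¬p1) ∧ (p2 ∨ ¬p1 ∨ p2) ∧ (p2 ∨ p3 ∨ ¬p1) ∧ (p2 ∨ p3 ∨ p2)   [distribute ∨ over ∧]
= (p3 ∨ ¬p1) ∧ (p3 ∨ p2) ∧ (p2 ∨ ¬p1)   [simplify]

(p3 ∨ ¬p1) ∧ (p3 ∨ p2) ∧ (p2 ∨ ¬p1)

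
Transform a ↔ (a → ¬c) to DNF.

a ↔ (a → ¬c)
= (a → (a → ¬c)) ∧ ((a → ¬c) → a)   — eliminate ↔
= (¬a ∨ (a → ¬c)) ∧ ((a → ¬c) → a)   — eliminate →
= (¬a ∨ ¬a ∨ ¬c) ∧ ((a → ¬c) → a)   — eliminate →
= (¬a ∨ ¬a ∨ ¬c) ∧ (¬(a → ¬c) ∨ a)   — eliminate →
= (¬a ∨ ¬a ∨ ¬c) ∧ (¬(¬a ∨ ¬c) ∨ a)   — eliminate →
= (¬a ∨ ¬a ∨ ¬c) ∧ ((¬¬a ∧ ¬¬c) ∨ a)   — De Morgan
= (¬a ∨ ¬a ∨ ¬c) ∧ ((a ∧ ¬¬c) ∨ a)   — double negation
= (¬a ∨ ¬a ∨ ¬c) ∧ ((a ∧ c) ∨ a)   — double negation
= (¬a ∧ a ∧ c) ∨ (¬a ∧ a) ∨ (¬a ∧ a ∧ c) ∨ (¬a ∧ a) ∨ (¬c ∧ a ∧ c) ∨ (¬c ∧ a)   — distribute ∧ over ∨
= ¬c ∧ a   — simplify

¬c ∧ a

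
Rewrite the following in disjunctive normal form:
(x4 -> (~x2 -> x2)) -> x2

(x4 & ~x2) | x2

(x4 -> (~x2 -> x2)) -> x2
⇔ ~(x4 -> (~x2 -> x2)) | x2   — eliminate ->
⇔ ~(~x4 | (~x2 -> x2)) | x2   — eliminate ->
⇔ ~(~x4 | ~~x2 | x2) | x2   — eliminate ->
⇔ (~~x4 & ~~~x2 & ~x2) | x2   — De Morgan
⇔ (x4 & ~~~x2 & ~x2) | x2   — double negation
⇔ (x4 & ~x2 & ~x2) | x2   — double negation
⇔ (x4 & ~x2) | x2   — simplify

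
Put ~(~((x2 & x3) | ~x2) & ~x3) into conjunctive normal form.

x3 | ~x2

~(~((x2 & x3) | ~x2) & ~x3)
= ~~((x2 & x3) | ~x2) | ~~x3   (De Morgan)
= (x2 & x3) | ~x2 | ~~x3   (double negation)
= (x2 & x3) | ~x2 | x3   (double negation)
= (x2 | ~x2 | x3) & (x3 | ~x2 | x3)   (distribute | over &)
= x3 | ~x2   (simplify)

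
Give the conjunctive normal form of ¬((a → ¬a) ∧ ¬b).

a ∨ b

¬((a → ¬a) ∧ ¬b)
⇔ ¬((¬a ∨ ¬a) ∧ ¬b)   [eliminate →]
⇔ ¬(¬a ∨ ¬a) ∨ ¬¬b   [De Morgan]
⇔ (¬¬a ∧ ¬¬a) ∨ ¬¬b   [De Morgan]
⇔ (a ∧ ¬¬a) ∨ ¬¬b   [double negation]
⇔ (a ∧ a) ∨ ¬¬b   [double negation]
⇔ (a ∧ a) ∨ b   [double negation]
⇔ (a ∨ b) ∧ (a ∨ b)   [distribute ∨ over ∧]
⇔ a ∨ b   [simplify]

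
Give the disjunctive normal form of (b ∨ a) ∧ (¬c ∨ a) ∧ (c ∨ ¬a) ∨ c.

(b ∨ a) ∧ (¬c ∨ a) ∧ (c ∨ ¬a) ∨ c
= b ∧ ¬c ∧ c ∨ b ∧ ¬c ∧ ¬a ∨ b ∧ a ∧ c ∨ b ∧ a ∧ ¬a ∨ a ∧ ¬c ∧ c ∨ a ∧ ¬c ∧ ¬a ∨ a ∧ a ∧ c ∨ a ∧ a ∧ ¬a ∨ c   — distribute ∧ over ∨
= b ∧ ¬c ∧ ¬a ∨ c   — simplify

b ∧ ¬c ∧ ¬a ∨ c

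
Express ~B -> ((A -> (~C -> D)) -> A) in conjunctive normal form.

B | A

~B -> ((A -> (~C -> D)) -> A)
≡ ~~B | ((A -> (~C -> D)) -> A)   [eliminate ->]
≡ ~~B | ~(A -> (~C -> D)) | A   [eliminate ->]
≡ ~~B | ~(~A | (~C -> D)) | A   [eliminate ->]
≡ ~~B | ~(~A | ~~C | D) | A   [eliminate ->]
≡ B | ~(~A | ~~C | D) | A   [double negation]
≡ B | (~~A & ~~~C & ~D) | A   [De Morgan]
≡ B | (A & ~~~C & ~D) | A   [double negation]
≡ B | (A & ~C & ~D) | A   [double negation]
≡ (B | A | A) & (B | ~C | A) & (B | ~D | A)   [distribute | over &]
≡ B | A   [simplify]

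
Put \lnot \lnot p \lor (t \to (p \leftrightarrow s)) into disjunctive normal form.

\lnot \lnot p \lor (t \to (p \leftrightarrow s))
⇔ \lnot \lnot p \lor \lnot t \lor (p \leftrightarrow s)   [eliminate \to]
⇔ \lnot \lnot p \lor \lnot t \lor ((p \to s) \land (s \to p))   [eliminate \leftrightarrow]
⇔ \lnot \lnot p \lor \lnot t \lor ((\lnot p \lor s) \land (s \to p))   [eliminate \to]
⇔ \lnot \lnot p \lor \lnot t \lor ((\lnot p \lor s) \land (\lnot s \lor p))   [eliminate \to]
⇔ p \lor \lnot t \lor ((\lnot p \lor s) \land (\lnot s \lor p))   [double negation]
⇔ p \lor \lnot t \lor (\lnot p \land \lnot s) \lor (\lnot p \land p) \lor (s \land \lnot s) \lor (s \land p)   [distribute \land over \lor]
⇔ p \lor \lnot t \lor (\lnot p \land \lnot s)   [simplify]

p \lor \lnot t \lor (\lnot p \land \lnot s)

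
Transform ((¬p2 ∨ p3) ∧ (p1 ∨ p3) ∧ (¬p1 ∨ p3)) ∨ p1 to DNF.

p3 ∨ p1

((¬p2 ∨ p3) ∧ (p1 ∨ p3) ∧ (¬p1 ∨ p3)) ∨ p1
≡ (¬p2 ∧ p1 ∧ ¬p1) ∨ (¬p2 ∧ p1 ∧ p3) ∨ (¬p2 ∧ p3 ∧ ¬p1) ∨ (¬p2 ∧ p3 ∧ p3) ∨ (p3 ∧ p1 ∧ ¬p1) ∨ (p3 ∧ p1 ∧ p3) ∨ (p3 ∧ p3 ∧ ¬p1) ∨ (p3 ∧ p3 ∧ p3) ∨ p1
≡ p3 ∨ p1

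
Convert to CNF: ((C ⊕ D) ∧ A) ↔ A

((C ⊕ D) ∧ A) ↔ A
= (((C ⊕ D) ∧ A) → A) ∧ (A → ((C ⊕ D) ∧ A))   [eliminate ↔]
= (¬((C ⊕ D) ∧ A) ∨ A) ∧ (A → ((C ⊕ D) ∧ A))   [eliminate →]
= (¬((C ∨ D) ∧ ¬(C ∧ D) ∧ A) ∨ A) ∧ (A → ((C ⊕ D) ∧ A))   [expand ⊕]
= (¬((C ∨ D) ∧ ¬(C ∧ D) ∧ A) ∨ A) ∧ (¬A ∨ ((C ⊕ D) ∧ A))   [eliminate →]
= (¬((C ∨ D) ∧ ¬(C ∧ D) ∧ A) ∨ A) ∧ (¬A ∨ ((C ∨ D) ∧ ¬(C ∧ D) ∧ A))   [expand ⊕]
= (¬(C ∨ D) ∨ ¬¬(C ∧ D) ∨ ¬A ∨ A) ∧ (¬A ∨ ((C ∨ D) ∧ ¬(C ∧ D) ∧ A))   [De Morgan]
= ((¬C ∧ ¬D) ∨ ¬¬(C ∧ D) ∨ ¬A ∨ A) ∧ (¬A ∨ ((C ∨ D) ∧ ¬(C ∧ D) ∧ A))   [De Morgan]
= ((¬C ∧ ¬D) ∨ (C ∧ D) ∨ ¬A ∨ A) ∧ (¬A ∨ ((C ∨ D) ∧ ¬(C ∧ D) ∧ A))   [double negation]
= ((¬C ∧ ¬D) ∨ (C ∧ D) ∨ ¬A ∨ A) ∧ (¬A ∨ ((C ∨ D) ∧ (¬C ∨ ¬D) ∧ A))   [De Morgan]
= (¬C ∨ C ∨ ¬A ∨ A) ∧ (¬C ∨ D ∨ ¬A ∨ A) ∧ (¬D ∨ C ∨ ¬A ∨ A) ∧ (¬D ∨ D ∨ ¬A ∨ A) ∧ (¬A ∨ C ∨ D) ∧ (¬A ∨ ¬C ∨ ¬D) ∧ (¬A ∨ A)   [distribute ∨ over ∧]
= (¬A ∨ C ∨ D) ∧ (¬A ∨ ¬C ∨ ¬D)   [simplify]

(¬A ∨ C ∨ D) ∧ (¬A ∨ ¬C ∨ ¬D)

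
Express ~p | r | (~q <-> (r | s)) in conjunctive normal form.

~p | r | (~q <-> (r | s))
⇔ ~p | r | ((~q -> (r | s)) & ((r | s) -> ~q))
⇔ ~p | r | ((~~q | r | s) & ((r | s) -> ~q))
⇔ ~p | r | ((~~q | r | s) & (~(r | s) | ~q))
⇔ ~p | r | ((q | r | s) & (~(r | s) | ~q))
⇔ ~p | r | ((q | r | s) & ((~r & ~s) | ~q))
⇔ (~p | r | q | r | s) & (~p | r | ~r | ~q) & (~p | r | ~s | ~q)
⇔ (~p | r | q | s) & (~p | r | ~s | ~q)

(~p | r | q | s) & (~p | r | ~s | ~q)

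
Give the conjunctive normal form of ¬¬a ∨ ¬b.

¬¬a ∨ ¬b
≡ a ∨ ¬b   [double negation]

a ∨ ¬b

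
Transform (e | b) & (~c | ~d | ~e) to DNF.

(e & ~c) | (e & ~d) | (b & ~c) | (b & ~d) | (b & ~e)

(e | b) & (~c | ~d | ~e)
⇔ (e & ~c) | (e & ~d) | (e & ~e) | (b & ~c) | (b & ~d) | (b & ~e)   (distribute & over |)
⇔ (e & ~c) | (e & ~d) | (b & ~c) | (b & ~d) | (b & ~e)   (simplify)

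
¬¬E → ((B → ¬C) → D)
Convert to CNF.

¬¬E → ((B → ¬C) → D)
= ¬¬¬E ∨ ((B → ¬C) → D)   (eliminate →)
= ¬¬¬E ∨ ¬(B → ¬C) ∨ D   (eliminate →)
= ¬¬¬E ∨ ¬(¬B ∨ ¬C) ∨ D   (eliminate →)
= ¬E ∨ ¬(¬B ∨ ¬C) ∨ D   (double negation)
= ¬E ∨ (¬¬B ∧ ¬¬C) ∨ D   (De Morgan)
= ¬E ∨ (B ∧ ¬¬C) ∨ D   (double negation)
= ¬E ∨ (B ∧ C) ∨ D   (double negation)
= (¬E ∨ B ∨ D) ∧ (¬E ∨ C ∨ D)   (distribute ∨ over ∧)

(¬E ∨ B ∨ D) ∧ (¬E ∨ C ∨ D)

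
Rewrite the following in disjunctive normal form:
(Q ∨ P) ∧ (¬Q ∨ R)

(Q ∨ P) ∧ (¬Q ∨ R)
≡ (Q ∧ ¬Q) ∨ (Q ∧ R) ∨ (P ∧ ¬Q) ∨ (P ∧ R)   (distribute ∧ over ∨)
≡ (Q ∧ R) ∨ (P ∧ ¬Q) ∨ (P ∧ R)   (simplify)

(Q ∧ R) ∨ (P ∧ ¬Q) ∨ (P ∧ R)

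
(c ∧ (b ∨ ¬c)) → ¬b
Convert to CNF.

(c ∧ (b ∨ ¬c)) → ¬b
⇔ ¬(c ∧ (b ∨ ¬c)) ∨ ¬b   [eliminate →]
⇔ ¬c ∨ ¬(b ∨ ¬c) ∨ ¬b   [De Morgan]
⇔ ¬c ∨ (¬b ∧ ¬¬c) ∨ ¬b   [De Morgan]
⇔ ¬c ∨ (¬b ∧ c) ∨ ¬b   [double negation]
⇔ (¬c ∨ ¬b ∨ ¬b) ∧ (¬c ∨ c ∨ ¬b)   [distribute ∨ over ∧]
⇔ ¬c ∨ ¬b   [simplify]

¬c ∨ ¬b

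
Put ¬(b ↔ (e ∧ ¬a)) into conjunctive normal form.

(b ∨ e) ∧ (b ∨ ¬a) ∧ (¬e ∨ a ∨ ¬b)

¬(b ↔ (e ∧ ¬a))
≡ ¬((b → (e ∧ ¬a)) ∧ ((e ∧ ¬a) → b))   (eliminate ↔)
≡ ¬((¬b ∨ (e ∧ ¬a)) ∧ ((e ∧ ¬a) → b))   (eliminate →)
≡ ¬((¬b ∨ (e ∧ ¬a)) ∧ (¬(e ∧ ¬a) ∨ b))   (eliminate →)
≡ ¬(¬b ∨ (e ∧ ¬a)) ∨ ¬(¬(e ∧ ¬a) ∨ b)   (De Morgan)
≡ (¬¬b ∧ ¬(e ∧ ¬a)) ∨ ¬(¬(e ∧ ¬a) ∨ b)   (De Morgan)
≡ (b ∧ ¬(e ∧ ¬a)) ∨ ¬(¬(e ∧ ¬a) ∨ b)   (double negation)
≡ (b ∧ (¬e ∨ ¬¬a)) ∨ ¬(¬(e ∧ ¬a) ∨ b)   (De Morgan)
≡ (b ∧ (¬e ∨ a)) ∨ ¬(¬(e ∧ ¬a) ∨ b)   (double negation)
≡ (b ∧ (¬e ∨ a)) ∨ (¬¬(e ∧ ¬a) ∧ ¬b)   (De Morgan)
≡ (b ∧ (¬e ∨ a)) ∨ (e ∧ ¬a ∧ ¬b)   (double negation)
≡ (b ∨ e) ∧ (b ∨ ¬a) ∧ (b ∨ ¬b) ∧ (¬e ∨ a ∨ e) ∧ (¬e ∨ a ∨ ¬a) ∧ (¬e ∨ a ∨ ¬b)   (distribute ∨ over ∧)
≡ (b ∨ e) ∧ (b ∨ ¬a) ∧ (¬e ∨ a ∨ ¬b)   (simplify)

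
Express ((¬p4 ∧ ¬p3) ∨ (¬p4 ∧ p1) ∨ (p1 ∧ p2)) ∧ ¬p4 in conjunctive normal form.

((¬p4 ∧ ¬p3) ∨ (¬p4 ∧ p1) ∨ (p1 ∧ p2)) ∧ ¬p4
≡ (¬p4 ∨ ¬p4 ∨ p1) ∧ (¬p4 ∨ ¬p4 ∨ p2) ∧ (¬p4 ∨ p1 ∨ p1) ∧ (¬p4 ∨ p1 ∨ p2) ∧ (¬p3 ∨ ¬p4 ∨ p1) ∧ (¬p3 ∨ ¬p4 ∨ p2) ∧ (¬p3 ∨ p1 ∨ p1) ∧ (¬p3 ∨ p1 ∨ p2) ∧ ¬p4
≡ (¬p3 ∨ p1) ∧ ¬p4

(¬p3 ∨ p1) ∧ ¬p4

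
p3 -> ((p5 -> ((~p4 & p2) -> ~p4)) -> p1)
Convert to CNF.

(~p3 | p5 | p1) & (~p3 | ~p4 | p1) & (~p3 | p2 | p1) & (~p3 | p4 | p1)

p3 -> ((p5 -> ((~p4 & p2) -> ~p4)) -> p1)
≡ ~p3 | ((p5 -> ((~p4 & p2) -> ~p4)) -> p1)   (eliminate ->)
≡ ~p3 | ~(p5 -> ((~p4 & p2) -> ~p4)) | p1   (eliminate ->)
≡ ~p3 | ~(~p5 | ((~p4 & p2) -> ~p4)) | p1   (eliminate ->)
≡ ~p3 | ~(~p5 | ~(~p4 & p2) | ~p4) | p1   (eliminate ->)
≡ ~p3 | (~~p5 & ~~(~p4 & p2) & ~~p4) | p1   (De Morgan)
≡ ~p3 | (p5 & ~~(~p4 & p2) & ~~p4) | p1   (double negation)
≡ ~p3 | (p5 & ~p4 & p2 & ~~p4) | p1   (double negation)
≡ ~p3 | (p5 & ~p4 & p2 & p4) | p1   (double negation)
≡ (~p3 | p5 | p1) & (~p3 | ~p4 | p1) & (~p3 | p2 | p1) & (~p3 | p4 | p1)   (distribute | over &)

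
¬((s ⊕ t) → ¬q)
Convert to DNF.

(s ∧ ¬t ∧ q) ∨ (¬s ∧ t ∧ q)

¬((s ⊕ t) → ¬q)
= ¬(¬(s ⊕ t) ∨ ¬q)   [eliminate →]
= ¬(¬((s ∧ ¬t) ∨ (¬s ∧ t)) ∨ ¬q)   [expand ⊕]
= ¬¬((s ∧ ¬t) ∨ (¬s ∧ t)) ∧ ¬¬q   [De Morgan]
= ((s ∧ ¬t) ∨ (¬s ∧ t)) ∧ ¬¬q   [double negation]
= ((s ∧ ¬t) ∨ (¬s ∧ t)) ∧ q   [double negation]
= (s ∧ ¬t ∧ q) ∨ (¬s ∧ t ∧ q)   [distribute ∧ over ∨]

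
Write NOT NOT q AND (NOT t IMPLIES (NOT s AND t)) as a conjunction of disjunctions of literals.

q AND t

NOT NOT q AND (NOT t IMPLIES (NOT s AND t))
≡ NOT NOT q AND (NOT NOT t OR (NOT s AND t))   [eliminate IMPLIES]
≡ q AND (NOT NOT t OR (NOT s AND t))   [double negation]
≡ q AND (t OR (NOT s AND t))   [double negation]
≡ q AND (t OR NOT s) AND (t OR t)   [distribute OR over AND]
≡ q AND t   [simplify]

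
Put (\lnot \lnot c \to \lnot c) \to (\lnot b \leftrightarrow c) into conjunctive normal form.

c \lor b

(\lnot \lnot c \to \lnot c) \to (\lnot b \leftrightarrow c)
= \lnot (\lnot \lnot c \to \lnot c) \lor (\lnot b \leftrightarrow c)
= \lnot (\lnot \lnot \lnot c \lor \lnot c) \lor (\lnot b \leftrightarrow c)
= \lnot (\lnot \lnot \lnot c \lor \lnot c) \lor ((\lnot b \to c) \land (c \to \lnot b))
= \lnot (\lnot \lnot \lnot c \lor \lnot c) \lor ((\lnot \lnot b \lor c) \land (c \to \lnot b))
= \lnot (\lnot \lnot \lnot c \lor \lnot c) \lor ((\lnot \lnot b \lor c) \land (\lnot c \lor \lnot b))
= (\lnot \lnot \lnot \lnot c \land \lnot \lnot c) \lor ((\lnot \lnot b \lor c) \land (\lnot c \lor \lnot b))
= (\lnot \lnot c \land \lnot \lnot c) \lor ((\lnot \lnot b \lor c) \land (\lnot c \lor \lnot b))
= (c \land \lnot \lnot c) \lor ((\lnot \lnot b \lor c) \land (\lnot c \lor \lnot b))
= (c \land c) \lor ((\lnot \lnot b \lor c) \land (\lnot c \lor \lnot b))
= (c \land c) \lor ((b \lor c) \land (\lnot c \lor \lnot b))
= (c \lor b \lor c) \land (c \lor \lnot c \lor \lnot b) \land (c \lor b \lor c) \land (c \lor \lnot c \lor \lnot b)
= c \lor b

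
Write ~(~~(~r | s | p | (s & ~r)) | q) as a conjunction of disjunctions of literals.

r & ~s & ~p & ~q

~(~~(~r | s | p | (s & ~r)) | q)
≡ ~~~(~r | s | p | (s & ~r)) & ~q   [De Morgan]
≡ ~(~r | s | p | (s & ~r)) & ~q   [double negation]
≡ ~~r & ~s & ~p & ~(s & ~r) & ~q   [De Morgan]
≡ r & ~s & ~p & ~(s & ~r) & ~q   [double negation]
≡ r & ~s & ~p & (~s | ~~r) & ~q   [De Morgan]
≡ r & ~s & ~p & (~s | r) & ~q   [double negation]
≡ r & ~s & ~p & ~q   [simplify]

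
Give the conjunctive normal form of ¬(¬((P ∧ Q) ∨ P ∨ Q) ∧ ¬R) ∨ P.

¬(¬((P ∧ Q) ∨ P ∨ Q) ∧ ¬R) ∨ P
⇔ ¬¬((P ∧ Q) ∨ P ∨ Q) ∨ ¬¬R ∨ P   (De Morgan)
⇔ (P ∧ Q) ∨ P ∨ Q ∨ ¬¬R ∨ P   (double negation)
⇔ (P ∧ Q) ∨ P ∨ Q ∨ R ∨ P   (double negation)
⇔ (P ∨ P ∨ Q ∨ R ∨ P) ∧ (Q ∨ P ∨ Q ∨ R ∨ P)   (distribute ∨ over ∧)
⇔ P ∨ Q ∨ R   (simplify)

P ∨ Q ∨ R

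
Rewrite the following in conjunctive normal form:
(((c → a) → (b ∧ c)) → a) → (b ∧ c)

(((c → a) → (b ∧ c)) → a) → (b ∧ c)
≡ ¬(((c → a) → (b ∧ c)) → a) ∨ (b ∧ c)   [eliminate →]
≡ ¬(¬((c → a) → (b ∧ c)) ∨ a) ∨ (b ∧ c)   [eliminate →]
≡ ¬(¬(¬(c → a) ∨ (b ∧ c)) ∨ a) ∨ (b ∧ c)   [eliminate →]
≡ ¬(¬(¬(¬c ∨ a) ∨ (b ∧ c)) ∨ a) ∨ (b ∧ c)   [eliminate →]
≡ (¬¬(¬(¬c ∨ a) ∨ (b ∧ c)) ∧ ¬a) ∨ (b ∧ c)   [De Morgan]
≡ ((¬(¬c ∨ a) ∨ (b ∧ c)) ∧ ¬a) ∨ (b ∧ c)   [double negation]
≡ (((¬¬c ∧ ¬a) ∨ (b ∧ c)) ∧ ¬a) ∨ (b ∧ c)   [De Morgan]
≡ (((c ∧ ¬a) ∨ (b ∧ c)) ∧ ¬a) ∨ (b ∧ c)   [double negation]
≡ (c ∨ b ∨ b) ∧ (c ∨ b ∨ c) ∧ (c ∨ c ∨ b) ∧ (c ∨ c ∨ c) ∧ (¬a ∨ b ∨ b) ∧ (¬a ∨ b ∨ c) ∧ (¬a ∨ c ∨ b) ∧ (¬a ∨ c ∨ c) ∧ (¬a ∨ b) ∧ (¬a ∨ c)   [distribute ∨ over ∧]
≡ c ∧ (¬a ∨ b)   [simplify]

c ∧ (¬a ∨ b)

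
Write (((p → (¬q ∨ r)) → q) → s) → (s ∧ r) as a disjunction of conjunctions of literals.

(((p → (¬q ∨ r)) → q) → s) → (s ∧ r)
≡ ¬(((p → (¬q ∨ r)) → q) → s) ∨ (s ∧ r)   (eliminate →)
≡ ¬(¬((p → (¬q ∨ r)) → q) ∨ s) ∨ (s ∧ r)   (eliminate →)
≡ ¬(¬(¬(p → (¬q ∨ r)) ∨ q) ∨ s) ∨ (s ∧ r)   (eliminate →)
≡ ¬(¬(¬(¬p ∨ ¬q ∨ r) ∨ q) ∨ s) ∨ (s ∧ r)   (eliminate →)
≡ (¬¬(¬(¬p ∨ ¬q ∨ r) ∨ q) ∧ ¬s) ∨ (s ∧ r)   (De Morgan)
≡ ((¬(¬p ∨ ¬q ∨ r) ∨ q) ∧ ¬s) ∨ (s ∧ r)   (double negation)
≡ (((¬¬p ∧ ¬¬q ∧ ¬r) ∨ q) ∧ ¬s) ∨ (s ∧ r)   (De Morgan)
≡ (((p ∧ ¬¬q ∧ ¬r) ∨ q) ∧ ¬s) ∨ (s ∧ r)   (double negation)
≡ (((p ∧ q ∧ ¬r) ∨ q) ∧ ¬s) ∨ (s ∧ r)   (double negation)
≡ (p ∧ q ∧ ¬r ∧ ¬s) ∨ (q ∧ ¬s) ∨ (s ∧ r)   (distribute ∧ over ∨)
≡ (q ∧ ¬s) ∨ (s ∧ r)   (simplify)

(q ∧ ¬s) ∨ (s ∧ r)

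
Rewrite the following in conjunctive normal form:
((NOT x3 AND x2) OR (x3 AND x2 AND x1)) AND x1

x2 AND x1

((NOT x3 AND x2) OR (x3 AND x2 AND x1)) AND x1
= (NOT x3 OR x3) AND (NOT x3 OR x2) AND (NOT x3 OR x1) AND (x2 OR x3) AND (x2 OR x2) AND (x2 OR x1) AND x1   (distribute OR over AND)
= x2 AND x1   (simplify)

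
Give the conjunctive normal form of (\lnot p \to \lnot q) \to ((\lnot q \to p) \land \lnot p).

\lnot p \land (q \lor p)

(\lnot p \to \lnot q) \to ((\lnot q \to p) \land \lnot p)
⇔ \lnot (\lnot p \to \lnot q) \lor ((\lnot q \to p) \land \lnot p)   — eliminate \to
⇔ \lnot (\lnot \lnot p \lor \lnot q) \lor ((\lnot q \to p) \land \lnot p)   — eliminate \to
⇔ \lnot (\lnot \lnot p \lor \lnot q) \lor ((\lnot \lnot q \lor p) \land \lnot p)   — eliminate \to
⇔ (\lnot \lnot \lnot p \land \lnot \lnot q) \lor ((\lnot \lnot q \lor p) \land \lnot p)   — De Morgan
⇔ (\lnot p \land \lnot \lnot q) \lor ((\lnot \lnot q \lor p) \land \lnot p)   — double negation
⇔ (\lnot p \land q) \lor ((\lnot \lnot q \lor p) \land \lnot p)   — double negation
⇔ (\lnot p \land q) \lor ((q \lor p) \land \lnot p)   — double negation
⇔ (\lnot p \lor q \lor p) \land (\lnot p \lor \lnot p) \land (q \lor q \lor p) \land (q \lor \lnot p)   — distribute \lor over \land
⇔ \lnot p \land (q \lor p)   — simplify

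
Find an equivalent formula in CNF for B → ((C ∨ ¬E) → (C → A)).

B → ((C ∨ ¬E) → (C → A))
⇔ ¬B ∨ ((C ∨ ¬E) → (C → A))
⇔ ¬B ∨ ¬(C ∨ ¬E) ∨ (C → A)
⇔ ¬B ∨ ¬(C ∨ ¬E) ∨ ¬C ∨ A
⇔ ¬B ∨ (¬C ∧ ¬¬E) ∨ ¬C ∨ A
⇔ ¬B ∨ (¬C ∧ E) ∨ ¬C ∨ A
⇔ (¬B ∨ ¬C ∨ ¬C ∨ A) ∧ (¬B ∨ E ∨ ¬C ∨ A)
⇔ ¬B ∨ ¬C ∨ A

¬B ∨ ¬C ∨ A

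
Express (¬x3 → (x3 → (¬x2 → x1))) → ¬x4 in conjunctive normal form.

(¬x3 → (x3 → (¬x2 → x1))) → ¬x4
≡ ¬(¬x3 → (x3 → (¬x2 → x1))) ∨ ¬x4   [eliminate →]
≡ ¬(¬¬x3 ∨ (x3 → (¬x2 → x1))) ∨ ¬x4   [eliminate →]
≡ ¬(¬¬x3 ∨ ¬x3 ∨ (¬x2 → x1)) ∨ ¬x4   [eliminate →]
≡ ¬(¬¬x3 ∨ ¬x3 ∨ ¬¬x2 ∨ x1) ∨ ¬x4   [eliminate →]
≡ (¬¬¬x3 ∧ ¬¬x3 ∧ ¬¬¬x2 ∧ ¬x1) ∨ ¬x4   [De Morgan]
≡ (¬x3 ∧ ¬¬x3 ∧ ¬¬¬x2 ∧ ¬x1) ∨ ¬x4   [double negation]
≡ (¬x3 ∧ x3 ∧ ¬¬¬x2 ∧ ¬x1) ∨ ¬x4   [double negation]
≡ (¬x3 ∧ x3 ∧ ¬x2 ∧ ¬x1) ∨ ¬x4   [double negation]
≡ (¬x3 ∨ ¬x4) ∧ (x3 ∨ ¬x4) ∧ (¬x2 ∨ ¬x4) ∧ (¬x1 ∨ ¬x4)   [distribute ∨ over ∧]

(¬x3 ∨ ¬x4) ∧ (x3 ∨ ¬x4) ∧ (¬x2 ∨ ¬x4) ∧ (¬x1 ∨ ¬x4)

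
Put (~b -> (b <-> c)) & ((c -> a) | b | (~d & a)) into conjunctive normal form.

(~b -> (b <-> c)) & ((c -> a) | b | (~d & a))
≡ (~~b | (b <-> c)) & ((c -> a) | b | (~d & a))   [eliminate ->]
≡ (~~b | ((b -> c) & (c -> b))) & ((c -> a) | b | (~d & a))   [eliminate <->]
≡ (~~b | ((~b | c) & (c -> b))) & ((c -> a) | b | (~d & a))   [eliminate ->]
≡ (~~b | ((~b | c) & (~c | b))) & ((c -> a) | b | (~d & a))   [eliminate ->]
≡ (~~b | ((~b | c) & (~c | b))) & (~c | a | b | (~d & a))   [eliminate ->]
≡ (b | ((~b | c) & (~c | b))) & (~c | a | b | (~d & a))   [double negation]
≡ (b | ~b | c) & (b | ~c | b) & (~c | a | b | ~d) & (~c | a | b | a)   [distribute | over &]
≡ b | ~c   [simplify]

b | ~c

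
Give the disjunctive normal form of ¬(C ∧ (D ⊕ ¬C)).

¬(C ∧ (D ⊕ ¬C))
⇔ ¬(C ∧ ((D ∧ ¬¬C) ∨ (¬D ∧ ¬C)))   [expand ⊕]
⇔ ¬C ∨ ¬((D ∧ ¬¬C) ∨ (¬D ∧ ¬C))   [De Morgan]
⇔ ¬C ∨ (¬(D ∧ ¬¬C) ∧ ¬(¬D ∧ ¬C))   [De Morgan]
⇔ ¬C ∨ ((¬D ∨ ¬¬¬C) ∧ ¬(¬D ∧ ¬C))   [De Morgan]
⇔ ¬C ∨ ((¬D ∨ ¬C) ∧ ¬(¬D ∧ ¬C))   [double negation]
⇔ ¬C ∨ ((¬D ∨ ¬C) ∧ (¬¬D ∨ ¬¬C))   [De Morgan]
⇔ ¬C ∨ ((¬D ∨ ¬C) ∧ (D ∨ ¬¬C))   [double negation]
⇔ ¬C ∨ ((¬D ∨ ¬C) ∧ (D ∨ C))   [double negation]
⇔ ¬C ∨ (¬D ∧ D) ∨ (¬D ∧ C) ∨ (¬C ∧ D) ∨ (¬C ∧ C)   [distribute ∧ over ∨]
⇔ ¬C ∨ (¬D ∧ C)   [simplify]

¬C ∨ (¬D ∧ C)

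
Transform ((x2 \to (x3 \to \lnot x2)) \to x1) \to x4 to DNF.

((x2 \to (x3 \to \lnot x2)) \to x1) \to x4
≡ \lnot ((x2 \to (x3 \to \lnot x2)) \to x1) \lor x4   [eliminate \to]
≡ \lnot (\lnot (x2 \to (x3 \to \lnot x2)) \lor x1) \lor x4   [eliminate \to]
≡ \lnot (\lnot (\lnot x2 \lor (x3 \to \lnot x2)) \lor x1) \lor x4   [eliminate \to]
≡ \lnot (\lnot (\lnot x2 \lor \lnot x3 \lor \lnot x2) \lor x1) \lor x4   [eliminate \to]
≡ (\lnot \lnot (\lnot x2 \lor \lnot x3 \lor \lnot x2) \land \lnot x1) \lor x4   [De Morgan]
≡ ((\lnot x2 \lor \lnot x3 \lor \lnot x2) \land \lnot x1) \lor x4   [double negation]
≡ (\lnot x2 \land \lnot x1) \lor (\lnot x3 \land \lnot x1) \lor (\lnot x2 \land \lnot x1) \lor x4   [distribute \land over \lor]
≡ (\lnot x2 \land \lnot x1) \lor (\lnot x3 \land \lnot x1) \lor x4   [simplify]

(\lnot x2 \land \lnot x1) \lor (\lnot x3 \land \lnot x1) \lor x4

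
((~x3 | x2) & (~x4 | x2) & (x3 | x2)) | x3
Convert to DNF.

x2 | x3

((~x3 | x2) & (~x4 | x2) & (x3 | x2)) | x3
≡ (~x3 & ~x4 & x3) | (~x3 & ~x4 & x2) | (~x3 & x2 & x3) | (~x3 & x2 & x2) | (x2 & ~x4 & x3) | (x2 & ~x4 & x2) | (x2 & x2 & x3) | (x2 & x2 & x2) | x3   [distribute & over |]
≡ x2 | x3   [simplify]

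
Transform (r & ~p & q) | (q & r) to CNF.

(r & ~p & q) | (q & r)
≡ (r | q) & (r | r) & (~p | q) & (~p | r) & (q | q) & (q | r)   [distribute | over &]
≡ r & q   [simplify]

r & q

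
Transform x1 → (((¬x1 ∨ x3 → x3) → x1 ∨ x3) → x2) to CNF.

¬x1 ∨ x2

x1 → (((¬x1 ∨ x3 → x3) → x1 ∨ x3) → x2)
≡ ¬x1 ∨ (((¬x1 ∨ x3 → x3) → x1 ∨ x3) → x2)   (eliminate →)
≡ ¬x1 ∨ ¬((¬x1 ∨ x3 → x3) → x1 ∨ x3) ∨ x2   (eliminate →)
≡ ¬x1 ∨ ¬(¬(¬x1 ∨ x3 → x3) ∨ x1 ∨ x3) ∨ x2   (eliminate →)
≡ ¬x1 ∨ ¬(¬(¬(¬x1 ∨ x3) ∨ x3) ∨ x1 ∨ x3) ∨ x2   (eliminate →)
≡ ¬x1 ∨ ¬¬(¬(¬x1 ∨ x3) ∨ x3) ∧ ¬x1 ∧ ¬x3 ∨ x2   (De Morgan)
≡ ¬x1 ∨ (¬(¬x1 ∨ x3) ∨ x3) ∧ ¬x1 ∧ ¬x3 ∨ x2   (double negation)
≡ ¬x1 ∨ (¬¬x1 ∧ ¬x3 ∨ x3) ∧ ¬x1 ∧ ¬x3 ∨ x2   (De Morgan)
≡ ¬x1 ∨ (x1 ∧ ¬x3 ∨ x3) ∧ ¬x1 ∧ ¬x3 ∨ x2   (double negation)
≡ (¬x1 ∨ x1 ∨ x3 ∨ x2) ∧ (¬x1 ∨ ¬x3 ∨ x3 ∨ x2) ∧ (¬x1 ∨ ¬x1 ∨ x2) ∧ (¬x1 ∨ ¬x3 ∨ x2)   (distribute ∨ over ∧)
≡ ¬x1 ∨ x2   (simplify)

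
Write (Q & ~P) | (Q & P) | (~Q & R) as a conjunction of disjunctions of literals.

(Q & ~P) | (Q & P) | (~Q & R)
≡ (Q | Q | ~Q) & (Q | Q | R) & (Q | P | ~Q) & (Q | P | R) & (~P | Q | ~Q) & (~P | Q | R) & (~P | P | ~Q) & (~P | P | R)
≡ Q | R

Q | R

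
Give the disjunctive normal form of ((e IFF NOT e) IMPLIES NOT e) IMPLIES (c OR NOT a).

c OR NOT a

((e IFF NOT e) IMPLIES NOT e) IMPLIES (c OR NOT a)
≡ NOT ((e IFF NOT e) IMPLIES NOT e) OR c OR NOT a   (eliminate IMPLIES)
≡ NOT (NOT (e IFF NOT e) OR NOT e) OR c OR NOT a   (eliminate IMPLIES)
≡ NOT (NOT ((e IMPLIES NOT e) AND (NOT e IMPLIES e)) OR NOT e) OR c OR NOT a   (eliminate IFF)
≡ NOT (NOT ((NOT e OR NOT e) AND (NOT e IMPLIES e)) OR NOT e) OR c OR NOT a   (eliminate IMPLIES)
≡ NOT (NOT ((NOT e OR NOT e) AND (NOT NOT e OR e)) OR NOT e) OR c OR NOT a   (eliminate IMPLIES)
≡ (NOT NOT ((NOT e OR NOT e) AND (NOT NOT e OR e)) AND NOT NOT e) OR c OR NOT a   (De Morgan)
≡ ((NOT e OR NOT e) AND (NOT NOT e OR e) AND NOT NOT e) OR c OR NOT a   (double negation)
≡ ((NOT e OR NOT e) AND (e OR e) AND NOT NOT e) OR c OR NOT a   (double negation)
≡ ((NOT e OR NOT e) AND (e OR e) AND e) OR c OR NOT a   (double negation)
≡ (NOT e AND e AND e) OR (NOT e AND e AND e) OR (NOT e AND e AND e) OR (NOT e AND e AND e) OR c OR NOT a   (distribute AND over OR)
≡ c OR NOT a   (simplify)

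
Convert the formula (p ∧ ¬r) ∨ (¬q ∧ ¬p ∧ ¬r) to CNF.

(p ∨ ¬q) ∧ ¬r

(p ∧ ¬r) ∨ (¬q ∧ ¬p ∧ ¬r)
= (p ∨ ¬q) ∧ (p ∨ ¬p) ∧ (p ∨ ¬r) ∧ (¬r ∨ ¬q) ∧ (¬r ∨ ¬p) ∧ (¬r ∨ ¬r)
= (p ∨ ¬q) ∧ ¬r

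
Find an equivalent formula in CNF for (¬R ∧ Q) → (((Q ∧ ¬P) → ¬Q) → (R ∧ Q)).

R ∨ ¬Q ∨ ¬P

(¬R ∧ Q) → (((Q ∧ ¬P) → ¬Q) → (R ∧ Q))
≡ ¬(¬R ∧ Q) ∨ (((Q ∧ ¬P) → ¬Q) → (R ∧ Q))
≡ ¬(¬R ∧ Q) ∨ ¬((Q ∧ ¬P) → ¬Q) ∨ (R ∧ Q)
≡ ¬(¬R ∧ Q) ∨ ¬(¬(Q ∧ ¬P) ∨ ¬Q) ∨ (R ∧ Q)
≡ ¬¬R ∨ ¬Q ∨ ¬(¬(Q ∧ ¬P) ∨ ¬Q) ∨ (R ∧ Q)
≡ R ∨ ¬Q ∨ ¬(¬(Q ∧ ¬P) ∨ ¬Q) ∨ (R ∧ Q)
≡ R ∨ ¬Q ∨ (¬¬(Q ∧ ¬P) ∧ ¬¬Q) ∨ (R ∧ Q)
≡ R ∨ ¬Q ∨ (Q ∧ ¬P ∧ ¬¬Q) ∨ (R ∧ Q)
≡ R ∨ ¬Q ∨ (Q ∧ ¬P ∧ Q) ∨ (R ∧ Q)
≡ (R ∨ ¬Q ∨ Q ∨ R) ∧ (R ∨ ¬Q ∨ Q ∨ Q) ∧ (R ∨ ¬Q ∨ ¬P ∨ R) ∧ (R ∨ ¬Q ∨ ¬P ∨ Q) ∧ (R ∨ ¬Q ∨ Q ∨ R) ∧ (R ∨ ¬Q ∨ Q ∨ Q)
≡ R ∨ ¬Q ∨ ¬P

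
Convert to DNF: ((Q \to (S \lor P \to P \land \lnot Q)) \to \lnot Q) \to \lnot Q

\lnot S \land \lnot P \land Q \lor \lnot Q

((Q \to (S \lor P \to P \land \lnot Q)) \to \lnot Q) \to \lnot Q
≡ \lnot ((Q \to (S \lor P \to P \land \lnot Q)) \to \lnot Q) \lor \lnot Q   — eliminate \to
≡ \lnot (\lnot (Q \to (S \lor P \to P \land \lnot Q)) \lor \lnot Q) \lor \lnot Q   — eliminate \to
≡ \lnot (\lnot (\lnot Q \lor (S \lor P \to P \land \lnot Q)) \lor \lnot Q) \lor \lnot Q   — eliminate \to
≡ \lnot (\lnot (\lnot Q \lor \lnot (S \lor P) \lor P \land \lnot Q) \lor \lnot Q) \lor \lnot Q   — eliminate \to
≡ \lnot \lnot (\lnot Q \lor \lnot (S \lor P) \lor P \land \lnot Q) \land \lnot \lnot Q \lor \lnot Q   — De Morgan
≡ (\lnot Q \lor \lnot (S \lor P) \lor P \land \lnot Q) \land \lnot \lnot Q \lor \lnot Q   — double negation
≡ (\lnot Q \lor \lnot S \land \lnot P \lor P \land \lnot Q) \land \lnot \lnot Q \lor \lnot Q   — De Morgan
≡ (\lnot Q \lor \lnot S \land \lnot P \lor P \land \lnot Q) \land Q \lor \lnot Q   — double negation
≡ \lnot Q \land Q \lor \lnot S \land \lnot P \land Q \lor P \land \lnot Q \land Q \lor \lnot Q   — distribute \land over \lor
≡ \lnot S \land \lnot P \land Q \lor \lnot Q   — simplify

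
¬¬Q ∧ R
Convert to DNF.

Q ∧ R

¬¬Q ∧ R
≡ Q ∧ R   — double negation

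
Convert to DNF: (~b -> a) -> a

(~b -> a) -> a
⇔ ~(~b -> a) | a   [eliminate ->]
⇔ ~(~~b | a) | a   [eliminate ->]
⇔ (~~~b & ~a) | a   [De Morgan]
⇔ (~b & ~a) | a   [double negation]

(~b & ~a) | a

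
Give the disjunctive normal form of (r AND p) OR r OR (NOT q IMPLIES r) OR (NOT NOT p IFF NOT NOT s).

r OR q OR (NOT p AND NOT s) OR (s AND p)

(r AND p) OR r OR (NOT q IMPLIES r) OR (NOT NOT p IFF NOT NOT s)
= (r AND p) OR r OR NOT NOT q OR r OR (NOT NOT p IFF NOT NOT s)   [eliminate IMPLIES]
= (r AND p) OR r OR NOT NOT q OR r OR ((NOT NOT p IMPLIES NOT NOT s) AND (NOT NOT s IMPLIES NOT NOT p))   [eliminate IFF]
= (r AND p) OR r OR NOT NOT q OR r OR ((NOT NOT NOT p OR NOT NOT s) AND (NOT NOT s IMPLIES NOT NOT p))   [eliminate IMPLIES]
= (r AND p) OR r OR NOT NOT q OR r OR ((NOT NOT NOT p OR NOT NOT s) AND (NOT NOT NOT s OR NOT NOT p))   [eliminate IMPLIES]
= (r AND p) OR r OR q OR r OR ((NOT NOT NOT p OR NOT NOT s) AND (NOT NOT NOT s OR NOT NOT p))   [double negation]
= (r AND p) OR r OR q OR r OR ((NOT p OR NOT NOT s) AND (NOT NOT NOT s OR NOT NOT p))   [double negation]
= (r AND p) OR r OR q OR r OR ((NOT p OR s) AND (NOT NOT NOT s OR NOT NOT p))   [double negation]
= (r AND p) OR r OR q OR r OR ((NOT p OR s) AND (NOT s OR NOT NOT p))   [double negation]
= (r AND p) OR r OR q OR r OR ((NOT p OR s) AND (NOT s OR p))   [double negation]
= (r AND p) OR r OR q OR r OR (NOT p AND NOT s) OR (NOT p AND p) OR (s AND NOT s) OR (s AND p)   [distribute AND over OR]
= r OR q OR (NOT p AND NOT s) OR (s AND p)   [simplify]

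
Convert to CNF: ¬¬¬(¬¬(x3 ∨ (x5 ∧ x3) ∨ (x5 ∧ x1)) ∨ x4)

¬¬¬(¬¬(x3 ∨ (x5 ∧ x3) ∨ (x5 ∧ x1)) ∨ x4)
≡ ¬(¬¬(x3 ∨ (x5 ∧ x3) ∨ (x5 ∧ x1)) ∨ x4)   [double negation]
≡ ¬¬¬(x3 ∨ (x5 ∧ x3) ∨ (x5 ∧ x1)) ∧ ¬x4   [De Morgan]
≡ ¬(x3 ∨ (x5 ∧ x3) ∨ (x5 ∧ x1)) ∧ ¬x4   [double negation]
≡ ¬x3 ∧ ¬(x5 ∧ x3) ∧ ¬(x5 ∧ x1) ∧ ¬x4   [De Morgan]
≡ ¬x3 ∧ (¬x5 ∨ ¬x3) ∧ ¬(x5 ∧ x1) ∧ ¬x4   [De Morgan]
≡ ¬x3 ∧ (¬x5 ∨ ¬x3) ∧ (¬x5 ∨ ¬x1) ∧ ¬x4   [De Morgan]
≡ ¬x3 ∧ (¬x5 ∨ ¬x1) ∧ ¬x4   [simplify]

¬x3 ∧ (¬x5 ∨ ¬x1) ∧ ¬x4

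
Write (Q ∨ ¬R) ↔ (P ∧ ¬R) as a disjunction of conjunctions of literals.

(¬Q ∧ R) ∨ (P ∧ ¬R)

(Q ∨ ¬R) ↔ (P ∧ ¬R)
= ((Q ∨ ¬R) → (P ∧ ¬R)) ∧ ((P ∧ ¬R) → (Q ∨ ¬R))   (eliminate ↔)
= (¬(Q ∨ ¬R) ∨ (P ∧ ¬R)) ∧ ((P ∧ ¬R) → (Q ∨ ¬R))   (eliminate →)
= (¬(Q ∨ ¬R) ∨ (P ∧ ¬R)) ∧ (¬(P ∧ ¬R) ∨ Q ∨ ¬R)   (eliminate →)
= ((¬Q ∧ ¬¬R) ∨ (P ∧ ¬R)) ∧ (¬(P ∧ ¬R) ∨ Q ∨ ¬R)   (De Morgan)
= ((¬Q ∧ R) ∨ (P ∧ ¬R)) ∧ (¬(P ∧ ¬R) ∨ Q ∨ ¬R)   (double negation)
= ((¬Q ∧ R) ∨ (P ∧ ¬R)) ∧ (¬P ∨ ¬¬R ∨ Q ∨ ¬R)   (De Morgan)
= ((¬Q ∧ R) ∨ (P ∧ ¬R)) ∧ (¬P ∨ R ∨ Q ∨ ¬R)   (double negation)
= (¬Q ∧ R ∧ ¬P) ∨ (¬Q ∧ R ∧ R) ∨ (¬Q ∧ R ∧ Q) ∨ (¬Q ∧ R ∧ ¬R) ∨ (P ∧ ¬R ∧ ¬P) ∨ (P ∧ ¬R ∧ R) ∨ (P ∧ ¬R ∧ Q) ∨ (P ∧ ¬R ∧ ¬R)   (distribute ∧ over ∨)
= (¬Q ∧ R) ∨ (P ∧ ¬R)   (simplify)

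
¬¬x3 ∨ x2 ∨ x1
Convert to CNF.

¬¬x3 ∨ x2 ∨ x1
⇔ x3 ∨ x2 ∨ x1   [double negation]

x3 ∨ x2 ∨ x1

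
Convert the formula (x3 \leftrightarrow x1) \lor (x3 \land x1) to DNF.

(x3 \leftrightarrow x1) \lor (x3 \land x1)
⇔ ((x3 \to x1) \land (x1 \to x3)) \lor (x3 \land x1)   — eliminate \leftrightarrow
⇔ ((\lnot x3 \lor x1) \land (x1 \to x3)) \lor (x3 \land x1)   — eliminate \to
⇔ ((\lnot x3 \lor x1) \land (\lnot x1 \lor x3)) \lor (x3 \land x1)   — eliminate \to
⇔ (\lnot x3 \land \lnot x1) \lor (\lnot x3 \land x3) \lor (x1 \land \lnot x1) \lor (x1 \land x3) \lor (x3 \land x1)   — distribute \land over \lor
⇔ (\lnot x3 \land \lnot x1) \lor (x1 \land x3)   — simplify

(\lnot x3 \land \lnot x1) \lor (x1 \land x3)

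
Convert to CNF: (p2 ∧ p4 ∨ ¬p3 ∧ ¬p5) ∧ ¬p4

(p2 ∧ p4 ∨ ¬p3 ∧ ¬p5) ∧ ¬p4
= (p2 ∨ ¬p3) ∧ (p2 ∨ ¬p5) ∧ (p4 ∨ ¬p3) ∧ (p4 ∨ ¬p5) ∧ ¬p4   (distribute ∨ over ∧)

(p2 ∨ ¬p3) ∧ (p2 ∨ ¬p5) ∧ (p4 ∨ ¬p3) ∧ (p4 ∨ ¬p5) ∧ ¬p4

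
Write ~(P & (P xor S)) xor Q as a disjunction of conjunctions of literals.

(~P & ~Q) | (S & P & ~Q) | (P & ~S & Q)

~(P & (P xor S)) xor Q
⇔ (~(P & (P xor S)) & ~Q) | (~~(P & (P xor S)) & Q)
⇔ (~(P & ((P & ~S) | (~P & S))) & ~Q) | (~~(P & (P xor S)) & Q)
⇔ (~(P & ((P & ~S) | (~P & S))) & ~Q) | (~~(P & ((P & ~S) | (~P & S))) & Q)
⇔ ((~P | ~((P & ~S) | (~P & S))) & ~Q) | (~~(P & ((P & ~S) | (~P & S))) & Q)
⇔ ((~P | (~(P & ~S) & ~(~P & S))) & ~Q) | (~~(P & ((P & ~S) | (~P & S))) & Q)
⇔ ((~P | ((~P | ~~S) & ~(~P & S))) & ~Q) | (~~(P & ((P & ~S) | (~P & S))) & Q)
⇔ ((~P | ((~P | S) & ~(~P & S))) & ~Q) | (~~(P & ((P & ~S) | (~P & S))) & Q)
⇔ ((~P | ((~P | S) & (~~P | ~S))) & ~Q) | (~~(P & ((P & ~S) | (~P & S))) & Q)
⇔ ((~P | ((~P | S) & (P | ~S))) & ~Q) | (~~(P & ((P & ~S) | (~P & S))) & Q)
⇔ ((~P | ((~P | S) & (P | ~S))) & ~Q) | (P & ((P & ~S) | (~P & S)) & Q)
⇔ (~P & ~Q) | (~P & P & ~Q) | (~P & ~S & ~Q) | (S & P & ~Q) | (S & ~S & ~Q) | (P & P & ~S & Q) | (P & ~P & S & Q)
⇔ (~P & ~Q) | (S & P & ~Q) | (P & ~S & Q)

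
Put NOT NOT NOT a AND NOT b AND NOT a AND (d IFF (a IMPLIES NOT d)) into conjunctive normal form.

NOT NOT NOT a AND NOT b AND NOT a AND (d IFF (a IMPLIES NOT d))
= NOT NOT NOT a AND NOT b AND NOT a AND (d IMPLIES (a IMPLIES NOT d)) AND ((a IMPLIES NOT d) IMPLIES d)   [eliminate IFF]
= NOT NOT NOT a AND NOT b AND NOT a AND (NOT d OR (a IMPLIES NOT d)) AND ((a IMPLIES NOT d) IMPLIES d)   [eliminate IMPLIES]
= NOT NOT NOT a AND NOT b AND NOT a AND (NOT d OR NOT a OR NOT d) AND ((a IMPLIES NOT d) IMPLIES d)   [eliminate IMPLIES]
= NOT NOT NOT a AND NOT b AND NOT a AND (NOT d OR NOT a OR NOT d) AND (NOT (a IMPLIES NOT d) OR d)   [eliminate IMPLIES]
= NOT NOT NOT a AND NOT b AND NOT a AND (NOT d OR NOT a OR NOT d) AND (NOT (NOT a OR NOT d) OR d)   [eliminate IMPLIES]
= NOT a AND NOT b AND NOT a AND (NOT d OR NOT a OR NOT d) AND (NOT (NOT a OR NOT d) OR d)   [double negation]
= NOT a AND NOT b AND NOT a AND (NOT d OR NOT a OR NOT d) AND ((NOT NOT a AND NOT NOT d) OR d)   [De Morgan]
= NOT a AND NOT b AND NOT a AND (NOT d OR NOT a OR NOT d) AND ((a AND NOT NOT d) OR d)   [double negation]
= NOT a AND NOT b AND NOT a AND (NOT d OR NOT a OR NOT d) AND ((a AND d) OR d)   [double negation]
= NOT a AND NOT b AND NOT a AND (NOT d OR NOT a OR NOT d) AND (a OR d) AND (d OR d)   [distribute OR over AND]
= NOT a AND NOT b AND d   [simplify]

NOT a AND NOT b AND d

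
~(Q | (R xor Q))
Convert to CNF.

~(Q | (R xor Q))
= ~(Q | ((R | Q) & ~(R & Q)))   — expand xor
= ~Q & ~((R | Q) & ~(R & Q))   — De Morgan
= ~Q & (~(R | Q) | ~~(R & Q))   — De Morgan
= ~Q & ((~R & ~Q) | ~~(R & Q))   — De Morgan
= ~Q & ((~R & ~Q) | (R & Q))   — double negation
= ~Q & (~R | R) & (~R | Q) & (~Q | R) & (~Q | Q)   — distribute | over &
= ~Q & (~R | Q)   — simplify

~Q & (~R | Q)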